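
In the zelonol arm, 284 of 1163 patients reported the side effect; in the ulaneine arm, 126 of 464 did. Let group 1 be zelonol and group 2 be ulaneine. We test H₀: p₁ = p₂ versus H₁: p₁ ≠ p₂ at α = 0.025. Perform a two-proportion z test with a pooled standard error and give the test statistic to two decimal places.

z = -1.15

p̂₁ = 284/1163 ≈ 0.2442, p̂₂ = 126/464 ≈ 0.2716.
Pooled p̂ = (284+126)/(1163+464) = 410/1627 = 0.2520.
SE = √(p̂(1−p̂)(1/n₁+1/n₂)) = √(0.2520·0.7480·0.00301502) = √(0.000568315) = 0.0238.
z = (0.2442 − 0.2716)/0.0238 = -0.0274/0.0238 = -1.15.
Two-sided p-value ≈ 2·Φ(−1.148) = 0.2512. With α = 0.025, fail to reject H₀.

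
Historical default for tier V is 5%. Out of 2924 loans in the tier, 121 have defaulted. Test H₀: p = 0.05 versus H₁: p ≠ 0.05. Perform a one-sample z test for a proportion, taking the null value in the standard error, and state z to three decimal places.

z = -2.138

p̂ = 121/2924 = 0.041382.
SE = √(p₀(1−p₀)/n) = √(0.0475/2924) = 0.004030.
z = (0.041382 − 0.05)/0.004030 = -0.008618/0.004030 = -2.138.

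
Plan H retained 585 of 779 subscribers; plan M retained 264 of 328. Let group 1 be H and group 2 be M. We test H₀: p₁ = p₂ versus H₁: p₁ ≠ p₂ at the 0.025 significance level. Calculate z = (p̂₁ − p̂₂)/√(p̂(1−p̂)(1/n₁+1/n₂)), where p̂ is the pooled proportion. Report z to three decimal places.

z = -1.937

p̂₁ = 585/779 ≈ 0.75096, p̂₂ = 264/328 ≈ 0.80488.
Pooled p̂ = (585+264)/(779+328) = 849/1107 = 0.76694.
SE = √(0.178744 × 0.00433248) = 0.02783.
z = (0.75096 − 0.80488)/0.02783 = -0.05392/0.02783 = -1.937.
Two-sided p-value ≈ 2·Φ(−1.937) = 0.0527. With α = 0.025, fail to reject H₀.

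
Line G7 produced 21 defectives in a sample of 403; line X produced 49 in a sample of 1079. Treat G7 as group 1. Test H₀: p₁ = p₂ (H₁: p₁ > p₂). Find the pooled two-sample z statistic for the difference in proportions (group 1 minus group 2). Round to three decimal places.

p̂₁ = 21/403 ≈ 0.05211, p̂₂ = 49/1079 ≈ 0.04541.
Pooled p̂ = (21+49)/(403+1079) = 70/1482 = 0.04723.
SE = √(p̂(1−p̂)(1/n₁+1/n₂)) = √(0.04723·0.95277·0.00340817) = √(0.000153376) = 0.01238.
z = (0.05211 − 0.04541)/0.01238 = 0.00670/0.01238 = 0.541.

z = 0.541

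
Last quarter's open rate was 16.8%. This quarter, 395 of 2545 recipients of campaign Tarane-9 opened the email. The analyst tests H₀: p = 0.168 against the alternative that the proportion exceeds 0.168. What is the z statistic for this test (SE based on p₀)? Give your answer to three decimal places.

p̂ = 395/2545 ≈ 0.15521.
SE = √(p₀(1−p₀)/n) = √(0.13978/2545) = 0.00741.
z = (0.15521 − 0.168)/0.00741 = -0.01279/0.00741 = -1.726.

z = -1.726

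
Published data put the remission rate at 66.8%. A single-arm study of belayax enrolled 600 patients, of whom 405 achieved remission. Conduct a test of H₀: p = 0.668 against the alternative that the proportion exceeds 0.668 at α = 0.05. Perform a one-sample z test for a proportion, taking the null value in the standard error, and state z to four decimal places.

p̂ = 405/600 = 0.675000.
Standard error under H₀: √(0.668×0.332/600) = 0.019226.
z = (0.675000 − 0.668)/0.019226 = 0.007000/0.019226 = 0.3641.
p-value = P(Z > 0.364) ≈ 0.3579. With α = 0.05, fail to reject H₀.

z = 0.3641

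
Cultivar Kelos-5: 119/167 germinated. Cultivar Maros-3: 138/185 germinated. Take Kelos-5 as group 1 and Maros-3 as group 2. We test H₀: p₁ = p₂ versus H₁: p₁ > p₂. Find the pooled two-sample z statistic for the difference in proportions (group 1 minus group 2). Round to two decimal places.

z = -0.70

p̂₁ = 119/167 = 0.7126, p̂₂ = 138/185 = 0.7459.
Pooled p̂ = (119+138)/(167+185) = 257/352 = 0.7301.
SE = √(p̂(1−p̂)(1/n₁+1/n₂)) = √(0.7301·0.2699·0.0113934) = √(0.00224505) = 0.0474.
z = (0.7126 − 0.7459)/0.0474 = -0.0333/0.0474 = -0.70.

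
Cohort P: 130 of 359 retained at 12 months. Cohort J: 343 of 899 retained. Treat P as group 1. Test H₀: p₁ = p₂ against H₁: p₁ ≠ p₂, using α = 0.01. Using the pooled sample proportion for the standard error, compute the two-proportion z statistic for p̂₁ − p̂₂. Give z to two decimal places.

p̂₁ = 130/359 = 0.3621, p̂₂ = 343/899 = 0.3815.
Pooled p̂ = (130+343)/(359+899) = 473/1258 = 0.3760.
SE = √(0.234622 × 0.00389786) = 0.0302.
z = (0.3621 − 0.3815)/0.0302 = -0.0194/0.0302 = -0.64.
Two-sided p-value ≈ 2·Φ(−0.642) = 0.5208, so at α = 0.01 we fail to reject H₀.

z = -0.64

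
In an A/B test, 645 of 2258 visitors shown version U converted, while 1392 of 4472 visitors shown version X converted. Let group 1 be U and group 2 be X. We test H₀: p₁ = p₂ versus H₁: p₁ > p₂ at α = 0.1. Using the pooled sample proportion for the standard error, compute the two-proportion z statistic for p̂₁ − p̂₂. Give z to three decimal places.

p̂₁ = 645/2258 = 0.28565, p̂₂ = 1392/4472 = 0.31127.
Pooled p̂ = (645+1392)/(2258+4472) = 2037/6730 = 0.30267.
SE = √(p̂(1−p̂)(1/n₁+1/n₂)) = √(0.30267·0.69733·0.000666483) = √(0.00014067) = 0.01186.
z = (0.28565 − 0.31127)/0.01186 = -0.02562/0.01186 = -2.160.
p-value = P(Z > -2.160) ≈ 0.9846. With α = 0.1, fail to reject H₀.

z = -2.160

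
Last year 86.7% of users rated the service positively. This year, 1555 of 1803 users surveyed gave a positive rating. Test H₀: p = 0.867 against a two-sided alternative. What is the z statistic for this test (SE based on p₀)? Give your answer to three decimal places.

z = -0.569

p̂ = 1555/1803 = 0.86245.
Standard error under H₀: √(0.867×0.133/1803) = 0.00800.
z = (0.86245 − 0.867)/0.00800 = -0.00455/0.00800 = -0.569.
p-value = 2·P(Z > 0.569) ≈ 0.5695.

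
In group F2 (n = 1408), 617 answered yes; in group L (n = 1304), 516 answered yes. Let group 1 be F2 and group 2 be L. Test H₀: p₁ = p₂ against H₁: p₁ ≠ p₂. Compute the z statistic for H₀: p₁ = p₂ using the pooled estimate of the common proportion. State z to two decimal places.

z = 2.24

p̂₁ = 617/1408 = 0.4382, p̂₂ = 516/1304 = 0.3957.
Pooled p̂ = (617+516)/(1408+1304) = 1133/2712 = 0.4178.
SE = √(0.243239 × 0.0014771) = 0.0190.
z = (0.4382 − 0.3957)/0.0190 = 0.0425/0.0190 = 2.24.
p-value = 2·P(Z > 2.242) ≈ 0.0249.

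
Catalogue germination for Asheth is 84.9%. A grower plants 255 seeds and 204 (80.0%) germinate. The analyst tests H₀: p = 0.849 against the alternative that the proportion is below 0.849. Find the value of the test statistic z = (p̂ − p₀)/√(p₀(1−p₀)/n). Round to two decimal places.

z = -2.19

p̂ = 204/255 = 0.8000.
Standard error under H₀: √(0.849×0.151/255) = 0.0224.
z = (0.8000 − 0.849)/0.0224 = -0.0490/0.0224 = -2.19.
p-value = P(Z < -2.185) ≈ 0.0144.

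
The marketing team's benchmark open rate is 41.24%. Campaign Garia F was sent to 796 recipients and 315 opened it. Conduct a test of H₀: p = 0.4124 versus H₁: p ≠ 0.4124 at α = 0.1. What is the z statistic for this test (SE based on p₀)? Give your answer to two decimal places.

p̂ = 315/796 = 0.3957.
SE = √(p₀(1−p₀)/n) = √(0.24233/796) = 0.0174.
z = (0.3957 − 0.4124)/0.0174 = -0.0167/0.0174 = -0.96.
p-value = 2·P(Z > 0.955) ≈ 0.3393, so at α = 0.1 we fail to reject H₀.

z = -0.96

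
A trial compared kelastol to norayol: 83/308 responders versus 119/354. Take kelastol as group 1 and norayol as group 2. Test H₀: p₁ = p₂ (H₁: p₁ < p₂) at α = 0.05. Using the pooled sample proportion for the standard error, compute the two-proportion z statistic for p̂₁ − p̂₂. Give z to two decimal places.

z = -1.86

p̂₁ = 83/308 ≈ 0.2695, p̂₂ = 119/354 ≈ 0.3362.
Pooled p̂ = (83+119)/(308+354) = 202/662 = 0.3051.
SE = √(p̂(1−p̂)(1/n₁+1/n₂)) = √(0.3051·0.6949·0.00607161) = √(0.00128735) = 0.0359.
z = (0.2695 − 0.3362)/0.0359 = -0.0667/0.0359 = -1.86.
p-value = P(Z < -1.858) ≈ 0.0316. With α = 0.05, reject H₀.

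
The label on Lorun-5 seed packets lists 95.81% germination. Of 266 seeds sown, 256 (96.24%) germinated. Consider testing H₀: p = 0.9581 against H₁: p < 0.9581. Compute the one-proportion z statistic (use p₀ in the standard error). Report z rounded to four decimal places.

z = 0.3505

p̂ = 256/266 = 0.962406.
Standard error under H₀: √(0.9581×0.0419/266) = 0.012285.
z = (0.962406 − 0.9581)/0.012285 = 0.004306/0.012285 = 0.3505.
p-value = P(Z < 0.351) ≈ 0.6370.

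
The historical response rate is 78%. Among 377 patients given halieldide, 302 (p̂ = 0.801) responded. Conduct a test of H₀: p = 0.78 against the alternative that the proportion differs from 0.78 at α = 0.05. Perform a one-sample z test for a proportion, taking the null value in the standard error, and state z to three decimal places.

z = 0.987

p̂ = 302/377 ≈ 0.80106.
SE = √(p₀(1−p₀)/n) = √(0.1716/377) = 0.02133.
z = (0.80106 − 0.78)/0.02133 = 0.02106/0.02133 = 0.987.
Two-sided p-value ≈ 2·Φ(−0.987) = 0.3236; since p > α = 0.05, fail to reject H₀.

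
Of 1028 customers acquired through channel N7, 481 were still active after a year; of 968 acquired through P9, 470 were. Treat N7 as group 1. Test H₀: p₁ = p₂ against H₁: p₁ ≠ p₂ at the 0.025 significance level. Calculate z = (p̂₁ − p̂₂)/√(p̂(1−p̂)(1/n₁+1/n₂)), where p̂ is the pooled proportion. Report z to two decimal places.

p̂₁ = 481/1028 ≈ 0.4679, p̂₂ = 470/968 ≈ 0.4855.
Pooled p̂ = (481+470)/(1028+968) = 951/1996 = 0.4765.
SE = √(p̂(1−p̂)(1/n₁+1/n₂)) = √(0.4765·0.5235·0.00200582) = √(0.000500343) = 0.0224.
z = (0.4679 − 0.4855)/0.0224 = -0.0176/0.0224 = -0.79.
p-value = 2·P(Z > 0.789) ≈ 0.4304; since p > α = 0.025, fail to reject H₀.

z = -0.79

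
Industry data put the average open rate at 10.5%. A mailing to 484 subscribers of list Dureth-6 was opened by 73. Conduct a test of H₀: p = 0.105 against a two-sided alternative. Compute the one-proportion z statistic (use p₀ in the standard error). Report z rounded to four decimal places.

z = 3.2888

p̂ = 73/484 ≈ 0.150826.
Under H₀, SE = √(0.105·0.895/484) = √(0.000194163) = 0.013934.
z = (0.150826 − 0.105)/0.013934 = 0.045826/0.013934 = 3.2888.
Two-sided p-value ≈ 2·Φ(−3.289) = 0.0010.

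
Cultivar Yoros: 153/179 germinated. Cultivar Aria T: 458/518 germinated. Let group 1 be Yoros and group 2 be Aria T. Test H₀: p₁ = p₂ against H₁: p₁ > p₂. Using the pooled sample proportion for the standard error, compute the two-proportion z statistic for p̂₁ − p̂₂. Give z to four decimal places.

p̂₁ = 153/179 = 0.854749, p̂₂ = 458/518 = 0.884170.
Pooled p̂ = (153+458)/(179+518) = 611/697 = 0.876614.
SE = √(p̂(1−p̂)(1/n₁+1/n₂)) = √(0.876614·0.123386·0.00751709) = √(0.000813063) = 0.028514.
z = (0.854749 − 0.884170)/0.028514 = -0.029421/0.028514 = -1.0318.
p-value = P(Z > -1.032) ≈ 0.8489.

z = -1.0318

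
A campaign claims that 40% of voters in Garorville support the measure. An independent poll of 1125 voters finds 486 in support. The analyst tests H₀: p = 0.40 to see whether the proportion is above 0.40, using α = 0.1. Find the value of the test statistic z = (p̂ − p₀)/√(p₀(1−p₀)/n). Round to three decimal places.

p̂ = 486/1125 = 0.432000.
SE = √(p₀(1−p₀)/n) = √(0.24/1125) = 0.014606.
z = (0.432000 − 0.4)/0.014606 = 0.032000/0.014606 = 2.191.
p-value = P(Z > 2.191) ≈ 0.0142; since p < α = 0.1, reject H₀.

z = 2.191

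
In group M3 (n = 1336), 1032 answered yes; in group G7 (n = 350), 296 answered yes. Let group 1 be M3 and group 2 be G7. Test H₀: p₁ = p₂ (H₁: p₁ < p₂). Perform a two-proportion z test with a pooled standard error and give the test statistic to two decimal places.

p̂₁ = 1032/1336 ≈ 0.7725, p̂₂ = 296/350 ≈ 0.8457.
Pooled p̂ = (1032+296)/(1336+350) = 1328/1686 = 0.7877.
SE = √(p̂(1−p̂)(1/n₁+1/n₂)) = √(0.7877·0.2123·0.00360565) = √(0.000603044) = 0.0246.
z = (0.7725 − 0.8457)/0.0246 = -0.0732/0.0246 = -2.98.

z = -2.98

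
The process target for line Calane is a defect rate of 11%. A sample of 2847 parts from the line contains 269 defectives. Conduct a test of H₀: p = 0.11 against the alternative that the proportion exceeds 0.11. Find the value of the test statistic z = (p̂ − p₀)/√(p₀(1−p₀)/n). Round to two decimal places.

p̂ = 269/2847 = 0.09449.
SE = √(p₀(1−p₀)/n) = √(0.0979/2847) = 0.00586.
z = (0.09449 − 0.11)/0.00586 = -0.01551/0.00586 = -2.65.
p-value = P(Z > -2.646) ≈ 0.9959.

z = -2.65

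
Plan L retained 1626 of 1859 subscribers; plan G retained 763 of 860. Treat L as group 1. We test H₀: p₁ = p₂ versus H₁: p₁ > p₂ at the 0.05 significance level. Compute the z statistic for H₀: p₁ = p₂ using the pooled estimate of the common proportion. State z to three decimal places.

z = -0.932

p̂₁ = 1626/1859 ≈ 0.87466, p̂₂ = 763/860 ≈ 0.88721.
Pooled p̂ = (1626+763)/(1859+860) = 2389/2719 = 0.87863.
SE = √(p̂(1−p̂)(1/n₁+1/n₂)) = √(0.87863·0.12137·0.00170071) = √(0.000181361) = 0.01347.
z = (0.87466 − 0.88721)/0.01347 = -0.01255/0.01347 = -0.932.
p-value = P(Z > -0.932) ≈ 0.8242; since p > α = 0.05, fail to reject H₀.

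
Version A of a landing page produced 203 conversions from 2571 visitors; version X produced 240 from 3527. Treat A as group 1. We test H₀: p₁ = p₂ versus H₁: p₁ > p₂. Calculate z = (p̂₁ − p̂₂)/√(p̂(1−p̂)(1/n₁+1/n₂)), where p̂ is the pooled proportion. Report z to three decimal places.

z = 1.621

p̂₁ = 203/2571 ≈ 0.07896, p̂₂ = 240/3527 ≈ 0.06805.
Pooled p̂ = (203+240)/(2571+3527) = 443/6098 = 0.07265.
SE = √(p̂(1−p̂)(1/n₁+1/n₂)) = √(0.07265·0.92735·0.000672481) = √(4.53045e-05) = 0.00673.
z = (0.07896 − 0.06805)/0.00673 = 0.01091/0.00673 = 1.621.
p-value = P(Z > 1.621) ≈ 0.0525.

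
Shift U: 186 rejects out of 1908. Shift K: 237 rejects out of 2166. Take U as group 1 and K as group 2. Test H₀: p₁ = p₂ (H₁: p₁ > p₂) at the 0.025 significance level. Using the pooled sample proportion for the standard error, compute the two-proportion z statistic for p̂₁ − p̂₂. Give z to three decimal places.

z = -1.246

p̂₁ = 186/1908 = 0.09748, p̂₂ = 237/2166 = 0.10942.
Pooled p̂ = (186+237)/(1908+2166) = 423/4074 = 0.10383.
SE = √(p̂(1−p̂)(1/n₁+1/n₂)) = √(0.10383·0.89617·0.00098579) = √(9.17264e-05) = 0.00958.
z = (0.09748 − 0.10942)/0.00958 = -0.01194/0.00958 = -1.246.
p-value = P(Z > -1.246) ≈ 0.8936, so at α = 0.025 we fail to reject H₀.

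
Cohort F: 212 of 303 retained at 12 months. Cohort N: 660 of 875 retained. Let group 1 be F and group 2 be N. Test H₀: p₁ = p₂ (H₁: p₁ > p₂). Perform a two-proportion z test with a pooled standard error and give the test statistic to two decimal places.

z = -1.87

p̂₁ = 212/303 = 0.6997, p̂₂ = 660/875 = 0.7543.
Pooled p̂ = (212+660)/(303+875) = 872/1178 = 0.7402.
SE = √(0.192286 × 0.00444319) = 0.0292.
z = (0.6997 − 0.7543)/0.0292 = -0.0546/0.0292 = -1.87.
p-value = P(Z > -1.869) ≈ 0.9692.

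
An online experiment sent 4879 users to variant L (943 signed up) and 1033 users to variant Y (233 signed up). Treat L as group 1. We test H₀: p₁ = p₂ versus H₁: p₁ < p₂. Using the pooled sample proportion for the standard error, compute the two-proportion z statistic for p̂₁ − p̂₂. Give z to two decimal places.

p̂₁ = 943/4879 = 0.1933, p̂₂ = 233/1033 = 0.2256.
Pooled p̂ = (943+233)/(4879+1033) = 1176/5912 = 0.1989.
SE = √(0.159349 × 0.00117301) = 0.0137.
z = (0.1933 − 0.2256)/0.0137 = -0.0323/0.0137 = -2.36.
p-value = P(Z < -2.361) ≈ 0.0091.

z = -2.36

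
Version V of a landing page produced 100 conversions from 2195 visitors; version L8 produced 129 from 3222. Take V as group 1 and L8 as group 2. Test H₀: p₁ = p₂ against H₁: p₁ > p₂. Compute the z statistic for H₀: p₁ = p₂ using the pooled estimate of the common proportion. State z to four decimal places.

p̂₁ = 100/2195 = 0.045558, p̂₂ = 129/3222 = 0.040037.
Pooled p̂ = (100+129)/(2195+3222) = 229/5417 = 0.042274.
SE = √(0.0404872 × 0.000765947) = 0.005569.
z = (0.045558 − 0.040037)/0.005569 = 0.005521/0.005569 = 0.9914.
p-value = P(Z > 0.991) ≈ 0.1607.

z = 0.9914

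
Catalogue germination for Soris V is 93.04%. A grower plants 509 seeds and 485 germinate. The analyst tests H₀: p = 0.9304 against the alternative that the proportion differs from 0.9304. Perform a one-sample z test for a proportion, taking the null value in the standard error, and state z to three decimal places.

p̂ = 485/509 = 0.95285.
Under H₀, SE = √(0.9304·0.0696/509) = √(0.000127222) = 0.01128.
z = (0.95285 − 0.9304)/0.01128 = 0.02245/0.01128 = 1.990.

z = 1.990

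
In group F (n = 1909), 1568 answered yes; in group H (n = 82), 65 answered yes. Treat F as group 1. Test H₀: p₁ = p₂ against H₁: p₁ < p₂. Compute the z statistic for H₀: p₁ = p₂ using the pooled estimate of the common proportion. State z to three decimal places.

z = 0.662

p̂₁ = 1568/1909 = 0.82137, p̂₂ = 65/82 = 0.79268.
Pooled p̂ = (1568+65)/(1909+82) = 1633/1991 = 0.82019.
SE = √(0.147478 × 0.012719) = 0.04331.
z = (0.82137 − 0.79268)/0.04331 = 0.02869/0.04331 = 0.662.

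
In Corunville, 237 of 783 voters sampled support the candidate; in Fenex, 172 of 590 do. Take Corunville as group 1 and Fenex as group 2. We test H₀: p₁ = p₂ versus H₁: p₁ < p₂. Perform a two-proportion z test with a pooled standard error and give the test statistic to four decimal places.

z = 0.4475

p̂₁ = 237/783 ≈ 0.302682, p̂₂ = 172/590 ≈ 0.291525.
Pooled p̂ = (237+172)/(783+590) = 409/1373 = 0.297888.
SE = √(0.209151 × 0.00297205) = 0.024932.
z = (0.302682 − 0.291525)/0.024932 = 0.011157/0.024932 = 0.4475.
p-value = P(Z < 0.447) ≈ 0.6727.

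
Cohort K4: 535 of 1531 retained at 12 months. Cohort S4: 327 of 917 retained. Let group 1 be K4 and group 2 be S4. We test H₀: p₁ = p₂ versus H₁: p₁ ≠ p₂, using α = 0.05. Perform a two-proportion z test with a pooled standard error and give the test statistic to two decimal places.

z = -0.36

p̂₁ = 535/1531 = 0.3494, p̂₂ = 327/917 = 0.3566.
Pooled p̂ = (535+327)/(1531+917) = 862/2448 = 0.3521.
SE = √(0.228133 × 0.00174368) = 0.0199.
z = (0.3494 − 0.3566)/0.0199 = -0.0072/0.0199 = -0.36.
Two-sided p-value ≈ 2·Φ(−0.359) = 0.7199; since p > α = 0.05, fail to reject H₀.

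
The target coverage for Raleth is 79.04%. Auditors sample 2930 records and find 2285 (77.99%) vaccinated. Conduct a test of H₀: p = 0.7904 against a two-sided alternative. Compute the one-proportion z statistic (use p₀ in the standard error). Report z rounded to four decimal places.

z = -1.4012

p̂ = 2285/2930 ≈ 0.7798635.
SE = √(p₀(1−p₀)/n) = √(0.16567/2930) = 0.0075194.
z = (0.7798635 − 0.7904)/0.0075194 = -0.0105365/0.0075194 = -1.4012.
p-value = 2·P(Z > 1.401) ≈ 0.1611.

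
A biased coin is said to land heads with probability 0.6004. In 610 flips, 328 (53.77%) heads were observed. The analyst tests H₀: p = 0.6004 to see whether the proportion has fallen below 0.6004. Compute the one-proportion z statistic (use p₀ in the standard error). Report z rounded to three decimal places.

z = -3.161

p̂ = 328/610 ≈ 0.537705.
Standard error under H₀: √(0.6004×0.3996/610) = 0.019832.
z = (0.537705 − 0.6004)/0.019832 = -0.062695/0.019832 = -3.161.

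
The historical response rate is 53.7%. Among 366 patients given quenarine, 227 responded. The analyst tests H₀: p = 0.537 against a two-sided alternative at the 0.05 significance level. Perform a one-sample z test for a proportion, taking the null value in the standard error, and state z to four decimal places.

z = 3.1929

p̂ = 227/366 ≈ 0.620219.
Under H₀, SE = √(0.537·0.463/366) = √(0.00067932) = 0.026064.
z = (0.620219 − 0.537)/0.026064 = 0.083219/0.026064 = 3.1929.
p-value = 2·P(Z > 3.193) ≈ 0.0014. With α = 0.05, reject H₀.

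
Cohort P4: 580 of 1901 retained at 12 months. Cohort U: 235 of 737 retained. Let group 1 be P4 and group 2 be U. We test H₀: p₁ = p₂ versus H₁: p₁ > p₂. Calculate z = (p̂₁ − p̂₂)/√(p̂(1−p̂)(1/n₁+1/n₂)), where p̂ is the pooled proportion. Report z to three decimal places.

z = -0.686

p̂₁ = 580/1901 = 0.30510, p̂₂ = 235/737 = 0.31886.
Pooled p̂ = (580+235)/(1901+737) = 815/2638 = 0.30895.
SE = √(p̂(1−p̂)(1/n₁+1/n₂)) = √(0.30895·0.69105·0.00188289) = √(0.000401994) = 0.02005.
z = (0.30510 − 0.31886)/0.02005 = -0.01376/0.02005 = -0.686.
p-value = P(Z > -0.686) ≈ 0.7537.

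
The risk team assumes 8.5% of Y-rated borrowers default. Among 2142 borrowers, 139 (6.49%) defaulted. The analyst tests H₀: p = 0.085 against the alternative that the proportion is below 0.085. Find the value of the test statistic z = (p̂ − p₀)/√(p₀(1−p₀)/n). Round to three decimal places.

p̂ = 139/2142 ≈ 0.064893.
Under H₀, SE = √(0.085·0.915/2142) = √(3.63095e-05) = 0.006026.
z = (0.064893 − 0.085)/0.006026 = -0.020107/0.006026 = -3.337.

z = -3.337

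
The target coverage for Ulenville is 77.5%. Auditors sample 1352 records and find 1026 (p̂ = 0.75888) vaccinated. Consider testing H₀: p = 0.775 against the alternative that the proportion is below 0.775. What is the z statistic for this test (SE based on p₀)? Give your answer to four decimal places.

z = -1.4198

p̂ = 1026/1352 = 0.7588757.
Standard error under H₀: √(0.775×0.225/1352) = 0.0113567.
z = (0.7588757 − 0.775)/0.0113567 = -0.0161243/0.0113567 = -1.4198.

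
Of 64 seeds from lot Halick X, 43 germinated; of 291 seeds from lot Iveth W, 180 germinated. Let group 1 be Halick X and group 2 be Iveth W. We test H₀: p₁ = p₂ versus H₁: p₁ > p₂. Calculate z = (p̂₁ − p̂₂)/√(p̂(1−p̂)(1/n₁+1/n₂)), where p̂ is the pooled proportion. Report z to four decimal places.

p̂₁ = 43/64 ≈ 0.671875, p̂₂ = 180/291 ≈ 0.618557.
Pooled p̂ = (43+180)/(64+291) = 223/355 = 0.628169.
SE = √(0.233573 × 0.0190614) = 0.066725.
z = (0.671875 − 0.618557)/0.066725 = 0.053318/0.066725 = 0.7991.
p-value = P(Z > 0.799) ≈ 0.2121.

z = 0.7991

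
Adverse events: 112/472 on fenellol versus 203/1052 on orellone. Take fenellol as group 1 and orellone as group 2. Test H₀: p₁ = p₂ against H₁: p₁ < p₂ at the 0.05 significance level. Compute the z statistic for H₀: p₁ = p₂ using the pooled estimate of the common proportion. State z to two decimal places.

p̂₁ = 112/472 ≈ 0.2373, p̂₂ = 203/1052 ≈ 0.1930.
Pooled p̂ = (112+203)/(472+1052) = 315/1524 = 0.2067.
SE = √(0.163971 × 0.00306921) = 0.0224.
z = (0.2373 − 0.1930)/0.0224 = 0.0443/0.0224 = 1.98.
p-value = P(Z < 1.976) ≈ 0.9759; since p > α = 0.05, fail to reject H₀.

z = 1.98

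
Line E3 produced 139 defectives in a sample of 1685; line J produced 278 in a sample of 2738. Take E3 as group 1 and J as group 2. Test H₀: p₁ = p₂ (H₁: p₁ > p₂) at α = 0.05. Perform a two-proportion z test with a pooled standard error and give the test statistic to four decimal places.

p̂₁ = 139/1685 = 0.0824926, p̂₂ = 278/2738 = 0.1015340.
Pooled p̂ = (139+278)/(1685+2738) = 417/4423 = 0.0942799.
SE = √(p̂(1−p̂)(1/n₁+1/n₂)) = √(0.0942799·0.9057201·0.000958702) = √(8.18647e-05) = 0.0090479.
z = (0.0824926 − 0.1015340)/0.0090479 = -0.0190414/0.0090479 = -2.1045.
p-value = P(Z > -2.105) ≈ 0.9823, so at α = 0.05 we fail to reject H₀.

z = -2.1045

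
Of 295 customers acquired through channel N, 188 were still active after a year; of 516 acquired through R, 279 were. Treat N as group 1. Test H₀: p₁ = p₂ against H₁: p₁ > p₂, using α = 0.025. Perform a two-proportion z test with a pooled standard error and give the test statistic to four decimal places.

p̂₁ = 188/295 = 0.637288, p̂₂ = 279/516 = 0.540698.
Pooled p̂ = (188+279)/(295+516) = 467/811 = 0.575832.
SE = √(p̂(1−p̂)(1/n₁+1/n₂)) = √(0.575832·0.424168·0.00532782) = √(0.00130132) = 0.036074.
z = (0.637288 − 0.540698)/0.036074 = 0.096590/0.036074 = 2.6776.
p-value = P(Z > 2.678) ≈ 0.0037; since p < α = 0.025, reject H₀.

z = 2.6776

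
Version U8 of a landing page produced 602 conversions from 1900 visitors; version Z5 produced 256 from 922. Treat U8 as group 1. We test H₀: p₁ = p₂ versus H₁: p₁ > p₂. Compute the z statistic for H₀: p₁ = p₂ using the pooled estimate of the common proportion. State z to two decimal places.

p̂₁ = 602/1900 = 0.31684, p̂₂ = 256/922 = 0.27766.
Pooled p̂ = (602+256)/(1900+922) = 858/2822 = 0.30404.
SE = √(p̂(1−p̂)(1/n₁+1/n₂)) = √(0.30404·0.69596·0.00161091) = √(0.000340869) = 0.01846.
z = (0.31684 − 0.27766)/0.01846 = 0.03918/0.01846 = 2.12.
p-value = P(Z > 2.122) ≈ 0.0169.

z = 2.12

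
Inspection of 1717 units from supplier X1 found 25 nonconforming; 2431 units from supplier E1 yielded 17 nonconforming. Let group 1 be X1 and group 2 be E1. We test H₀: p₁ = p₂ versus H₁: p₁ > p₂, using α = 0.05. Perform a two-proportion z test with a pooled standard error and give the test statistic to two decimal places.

z = 2.40

p̂₁ = 25/1717 ≈ 0.01456, p̂₂ = 17/2431 ≈ 0.00699.
Pooled p̂ = (25+17)/(1717+2431) = 42/4148 = 0.01013.
SE = √(0.0100228 × 0.000993765) = 0.00316.
z = (0.01456 − 0.00699)/0.00316 = 0.00757/0.00316 = 2.40.
p-value = P(Z > 2.398) ≈ 0.0082. With α = 0.05, reject H₀.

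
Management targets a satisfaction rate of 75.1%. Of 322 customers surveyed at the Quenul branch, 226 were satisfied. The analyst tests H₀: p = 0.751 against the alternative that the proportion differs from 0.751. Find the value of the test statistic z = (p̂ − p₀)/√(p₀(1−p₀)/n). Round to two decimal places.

p̂ = 226/322 ≈ 0.7019.
Under H₀, SE = √(0.751·0.249/322) = √(0.000580742) = 0.0241.
z = (0.7019 − 0.751)/0.0241 = -0.0491/0.0241 = -2.04.
Two-sided p-value ≈ 2·Φ(−2.039) = 0.0415.

z = -2.04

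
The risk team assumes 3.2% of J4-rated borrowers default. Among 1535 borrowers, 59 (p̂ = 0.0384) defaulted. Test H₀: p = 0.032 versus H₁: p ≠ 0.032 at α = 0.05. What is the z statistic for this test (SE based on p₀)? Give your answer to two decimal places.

z = 1.43

p̂ = 59/1535 = 0.03844.
Under H₀, SE = √(0.032·0.968/1535) = √(2.01798e-05) = 0.00449.
z = (0.03844 − 0.032)/0.00449 = 0.00644/0.00449 = 1.43.
p-value = 2·P(Z > 1.433) ≈ 0.1519; since p > α = 0.05, fail to reject H₀.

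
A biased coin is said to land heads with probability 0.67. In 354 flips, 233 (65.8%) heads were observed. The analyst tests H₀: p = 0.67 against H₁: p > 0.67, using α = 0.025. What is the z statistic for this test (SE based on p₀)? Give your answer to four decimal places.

z = -0.4725

p̂ = 233/354 = 0.658192.
Under H₀, SE = √(0.67·0.33/354) = √(0.000624576) = 0.024992.
z = (0.658192 − 0.67)/0.024992 = -0.011808/0.024992 = -0.4725.
p-value = P(Z > -0.472) ≈ 0.6817; since p > α = 0.025, fail to reject H₀.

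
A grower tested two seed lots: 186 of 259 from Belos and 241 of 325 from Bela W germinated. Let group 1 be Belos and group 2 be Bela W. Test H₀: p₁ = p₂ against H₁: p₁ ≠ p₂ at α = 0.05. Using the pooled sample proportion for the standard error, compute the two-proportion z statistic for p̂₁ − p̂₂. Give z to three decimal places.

p̂₁ = 186/259 = 0.71815, p̂₂ = 241/325 = 0.74154.
Pooled p̂ = (186+241)/(259+325) = 427/584 = 0.73116.
SE = √(0.196563 × 0.00693793) = 0.03693.
z = (0.71815 − 0.74154)/0.03693 = -0.02339/0.03693 = -0.633.
p-value = 2·P(Z > 0.633) ≈ 0.5265. With α = 0.05, fail to reject H₀.

z = -0.633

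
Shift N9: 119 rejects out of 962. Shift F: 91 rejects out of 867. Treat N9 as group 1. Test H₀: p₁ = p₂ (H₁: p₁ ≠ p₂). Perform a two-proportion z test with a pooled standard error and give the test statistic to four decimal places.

z = 1.2553

p̂₁ = 119/962 = 0.123701, p̂₂ = 91/867 = 0.104960.
Pooled p̂ = (119+91)/(962+867) = 210/1829 = 0.114817.
SE = √(0.101634 × 0.0021929) = 0.014929.
z = (0.123701 − 0.104960)/0.014929 = 0.018741/0.014929 = 1.2553.
p-value = 2·P(Z > 1.255) ≈ 0.2094.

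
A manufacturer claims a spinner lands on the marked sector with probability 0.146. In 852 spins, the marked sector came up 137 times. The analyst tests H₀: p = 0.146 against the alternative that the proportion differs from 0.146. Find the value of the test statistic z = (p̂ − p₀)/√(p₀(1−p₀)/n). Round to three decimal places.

z = 1.223

p̂ = 137/852 = 0.16080.
SE = √(p₀(1−p₀)/n) = √(0.12468/852) = 0.01210.
z = (0.16080 − 0.146)/0.01210 = 0.01480/0.01210 = 1.223.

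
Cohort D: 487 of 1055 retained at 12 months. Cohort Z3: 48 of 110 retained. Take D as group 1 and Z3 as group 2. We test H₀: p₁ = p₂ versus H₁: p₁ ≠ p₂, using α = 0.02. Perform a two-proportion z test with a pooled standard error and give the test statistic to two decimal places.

p̂₁ = 487/1055 ≈ 0.4616, p̂₂ = 48/110 ≈ 0.4364.
Pooled p̂ = (487+48)/(1055+110) = 535/1165 = 0.4592.
SE = √(0.248338 × 0.0100388) = 0.0499.
z = (0.4616 − 0.4364)/0.0499 = 0.0252/0.0499 = 0.51.
p-value = 2·P(Z > 0.506) ≈ 0.6131; since p > α = 0.02, fail to reject H₀.

z = 0.51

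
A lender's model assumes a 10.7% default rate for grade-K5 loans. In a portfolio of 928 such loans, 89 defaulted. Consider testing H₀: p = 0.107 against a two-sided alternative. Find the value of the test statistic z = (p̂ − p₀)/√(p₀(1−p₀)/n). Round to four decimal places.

p̂ = 89/928 = 0.095905.
Under H₀, SE = √(0.107·0.893/928) = √(0.000102964) = 0.010147.
z = (0.095905 − 0.107)/0.010147 = -0.011095/0.010147 = -1.0934.

z = -1.0934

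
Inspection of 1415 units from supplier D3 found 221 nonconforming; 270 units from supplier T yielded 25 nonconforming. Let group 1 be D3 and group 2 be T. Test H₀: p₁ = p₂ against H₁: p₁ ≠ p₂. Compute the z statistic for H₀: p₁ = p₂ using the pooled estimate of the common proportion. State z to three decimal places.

z = 2.712

p̂₁ = 221/1415 = 0.15618, p̂₂ = 25/270 = 0.09259.
Pooled p̂ = (221+25)/(1415+270) = 246/1685 = 0.14599.
SE = √(0.12468 × 0.00441042) = 0.02345.
z = (0.15618 − 0.09259)/0.02345 = 0.06359/0.02345 = 2.712.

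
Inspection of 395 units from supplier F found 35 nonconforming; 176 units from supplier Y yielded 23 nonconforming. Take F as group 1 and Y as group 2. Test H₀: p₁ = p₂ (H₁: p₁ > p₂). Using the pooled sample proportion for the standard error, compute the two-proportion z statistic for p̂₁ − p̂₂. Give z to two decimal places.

p̂₁ = 35/395 ≈ 0.0886, p̂₂ = 23/176 ≈ 0.1307.
Pooled p̂ = (35+23)/(395+176) = 58/571 = 0.1016.
SE = √(p̂(1−p̂)(1/n₁+1/n₂)) = √(0.1016·0.8984·0.00821346) = √(0.000749548) = 0.0274.
z = (0.0886 − 0.1307)/0.0274 = -0.0421/0.0274 = -1.54.
p-value = P(Z > -1.537) ≈ 0.9378.

z = -1.54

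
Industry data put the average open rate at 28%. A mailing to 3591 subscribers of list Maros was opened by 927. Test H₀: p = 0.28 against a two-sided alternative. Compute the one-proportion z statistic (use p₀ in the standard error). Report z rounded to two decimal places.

p̂ = 927/3591 = 0.2581.
Standard error under H₀: √(0.28×0.72/3591) = 0.0075.
z = (0.2581 − 0.28)/0.0075 = -0.0219/0.0075 = -2.92.
Two-sided p-value ≈ 2·Φ(−2.917) = 0.0035.

z = -2.92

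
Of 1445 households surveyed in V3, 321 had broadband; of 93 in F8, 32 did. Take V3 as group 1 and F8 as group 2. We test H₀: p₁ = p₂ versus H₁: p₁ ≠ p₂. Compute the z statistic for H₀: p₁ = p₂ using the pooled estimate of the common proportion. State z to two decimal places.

p̂₁ = 321/1445 ≈ 0.2221, p̂₂ = 32/93 ≈ 0.3441.
Pooled p̂ = (321+32)/(1445+93) = 353/1538 = 0.2295.
SE = √(0.17684 × 0.0114447) = 0.0450.
z = (0.2221 − 0.3441)/0.0450 = -0.1220/0.0450 = -2.71.
p-value = 2·P(Z > 2.711) ≈ 0.0067.

z = -2.71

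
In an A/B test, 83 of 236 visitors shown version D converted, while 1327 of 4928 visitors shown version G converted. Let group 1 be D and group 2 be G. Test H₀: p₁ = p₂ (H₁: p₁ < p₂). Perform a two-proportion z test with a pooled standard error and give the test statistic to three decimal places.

p̂₁ = 83/236 = 0.35169, p̂₂ = 1327/4928 = 0.26928.
Pooled p̂ = (83+1327)/(236+4928) = 1410/5164 = 0.27304.
SE = √(p̂(1−p̂)(1/n₁+1/n₂)) = √(0.27304·0.72696·0.00444021) = √(0.000881342) = 0.02969.
z = (0.35169 − 0.26928)/0.02969 = 0.08241/0.02969 = 2.776.
p-value = P(Z < 2.776) ≈ 0.9972.

z = 2.776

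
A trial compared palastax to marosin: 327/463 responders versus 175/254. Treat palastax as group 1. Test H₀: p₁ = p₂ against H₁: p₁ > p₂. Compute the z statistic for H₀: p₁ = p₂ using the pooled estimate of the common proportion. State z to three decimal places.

z = 0.483

p̂₁ = 327/463 ≈ 0.70626, p̂₂ = 175/254 ≈ 0.68898.
Pooled p̂ = (327+175)/(463+254) = 502/717 = 0.70014.
SE = √(p̂(1−p̂)(1/n₁+1/n₂)) = √(0.70014·0.29986·0.00609684) = √(0.00128) = 0.03578.
z = (0.70626 − 0.68898)/0.03578 = 0.01728/0.03578 = 0.483.
p-value = P(Z > 0.483) ≈ 0.3145.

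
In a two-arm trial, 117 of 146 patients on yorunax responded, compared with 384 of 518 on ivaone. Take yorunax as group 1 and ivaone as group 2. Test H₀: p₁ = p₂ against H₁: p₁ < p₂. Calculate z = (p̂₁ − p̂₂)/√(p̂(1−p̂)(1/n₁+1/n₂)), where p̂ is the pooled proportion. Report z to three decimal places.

z = 1.489

p̂₁ = 117/146 ≈ 0.80137, p̂₂ = 384/518 ≈ 0.74131.
Pooled p̂ = (117+384)/(146+518) = 501/664 = 0.75452.
SE = √(p̂(1−p̂)(1/n₁+1/n₂)) = √(0.75452·0.24548·0.00877982) = √(0.0016262) = 0.04033.
z = (0.80137 − 0.74131)/0.04033 = 0.06006/0.04033 = 1.489.
p-value = P(Z < 1.489) ≈ 0.9318.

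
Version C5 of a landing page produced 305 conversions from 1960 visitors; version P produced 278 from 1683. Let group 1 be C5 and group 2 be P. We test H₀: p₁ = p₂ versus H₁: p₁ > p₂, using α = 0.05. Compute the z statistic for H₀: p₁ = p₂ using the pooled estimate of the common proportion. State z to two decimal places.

z = -0.79

p̂₁ = 305/1960 ≈ 0.1556, p̂₂ = 278/1683 ≈ 0.1652.
Pooled p̂ = (305+278)/(1960+1683) = 583/3643 = 0.1600.
SE = √(p̂(1−p̂)(1/n₁+1/n₂)) = √(0.1600·0.8400·0.00110438) = √(0.000148454) = 0.0122.
z = (0.1556 − 0.1652)/0.0122 = -0.0096/0.0122 = -0.79.
p-value = P(Z > -0.785) ≈ 0.7839. With α = 0.05, fail to reject H₀.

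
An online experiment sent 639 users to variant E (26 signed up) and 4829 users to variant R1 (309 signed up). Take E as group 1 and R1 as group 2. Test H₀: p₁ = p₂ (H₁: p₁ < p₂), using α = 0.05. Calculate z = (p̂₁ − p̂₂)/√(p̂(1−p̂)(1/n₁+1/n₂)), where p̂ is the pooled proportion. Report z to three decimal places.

z = -2.308

p̂₁ = 26/639 = 0.040689, p̂₂ = 309/4829 = 0.063988.
Pooled p̂ = (26+309)/(639+4829) = 335/5468 = 0.061266.
SE = √(p̂(1−p̂)(1/n₁+1/n₂)) = √(0.061266·0.938734·0.00177203) = √(0.000101913) = 0.010095.
z = (0.040689 − 0.063988)/0.010095 = -0.023299/0.010095 = -2.308.
p-value = P(Z < -2.308) ≈ 0.0105; since p < α = 0.05, reject H₀.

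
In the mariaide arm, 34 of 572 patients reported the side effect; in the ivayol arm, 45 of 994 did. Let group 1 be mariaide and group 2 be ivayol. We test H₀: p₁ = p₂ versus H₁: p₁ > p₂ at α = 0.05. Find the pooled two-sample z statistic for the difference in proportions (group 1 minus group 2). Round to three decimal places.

z = 1.234

p̂₁ = 34/572 = 0.059441, p̂₂ = 45/994 = 0.045272.
Pooled p̂ = (34+45)/(572+994) = 79/1566 = 0.050447.
SE = √(0.0479021 × 0.00275429) = 0.011486.
z = (0.059441 − 0.045272)/0.011486 = 0.014169/0.011486 = 1.234.
p-value = P(Z > 1.234) ≈ 0.1087, so at α = 0.05 we fail to reject H₀.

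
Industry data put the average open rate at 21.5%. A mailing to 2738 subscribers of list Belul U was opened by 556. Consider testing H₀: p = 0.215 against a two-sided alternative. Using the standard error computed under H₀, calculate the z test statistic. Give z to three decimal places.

z = -1.520

p̂ = 556/2738 ≈ 0.20307.
Under H₀, SE = √(0.215·0.785/2738) = √(6.16417e-05) = 0.00785.
z = (0.20307 − 0.215)/0.00785 = -0.01193/0.00785 = -1.520.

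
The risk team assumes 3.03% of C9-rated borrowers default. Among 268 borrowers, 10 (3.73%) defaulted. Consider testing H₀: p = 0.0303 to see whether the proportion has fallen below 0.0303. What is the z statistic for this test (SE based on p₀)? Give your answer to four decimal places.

z = 0.6698

p̂ = 10/268 = 0.037313.
Standard error under H₀: √(0.0303×0.9697/268) = 0.010471.
z = (0.037313 − 0.0303)/0.010471 = 0.007013/0.010471 = 0.6698.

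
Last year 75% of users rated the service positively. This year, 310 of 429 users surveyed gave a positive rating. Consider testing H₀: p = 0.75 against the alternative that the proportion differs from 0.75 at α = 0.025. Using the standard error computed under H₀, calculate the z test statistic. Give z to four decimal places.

z = -1.3101

p̂ = 310/429 = 0.722611.
Standard error under H₀: √(0.75×0.25/429) = 0.020906.
z = (0.722611 − 0.75)/0.020906 = -0.027389/0.020906 = -1.3101.
Two-sided p-value ≈ 2·Φ(−1.310) = 0.1902. With α = 0.025, fail to reject H₀.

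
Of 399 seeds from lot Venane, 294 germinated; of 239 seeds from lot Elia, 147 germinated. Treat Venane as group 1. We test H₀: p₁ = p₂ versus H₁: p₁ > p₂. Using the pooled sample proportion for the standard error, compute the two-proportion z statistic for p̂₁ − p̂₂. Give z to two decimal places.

p̂₁ = 294/399 ≈ 0.7368, p̂₂ = 147/239 ≈ 0.6151.
Pooled p̂ = (294+147)/(399+239) = 441/638 = 0.6912.
SE = √(0.213434 × 0.00669037) = 0.0378.
z = (0.7368 − 0.6151)/0.0378 = 0.1217/0.0378 = 3.22.
p-value = P(Z > 3.223) ≈ 0.0006.

z = 3.22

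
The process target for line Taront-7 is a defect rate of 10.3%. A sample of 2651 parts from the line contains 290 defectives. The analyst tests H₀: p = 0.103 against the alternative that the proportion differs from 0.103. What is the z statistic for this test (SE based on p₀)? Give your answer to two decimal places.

z = 1.08

p̂ = 290/2651 = 0.1094.
Under H₀, SE = √(0.103·0.897/2651) = √(3.48514e-05) = 0.0059.
z = (0.1094 − 0.103)/0.0059 = 0.0064/0.0059 = 1.08.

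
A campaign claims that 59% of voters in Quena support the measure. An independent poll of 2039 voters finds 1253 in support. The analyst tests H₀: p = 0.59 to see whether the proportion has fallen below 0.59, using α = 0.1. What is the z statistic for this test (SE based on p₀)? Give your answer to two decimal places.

z = 2.25

p̂ = 1253/2039 = 0.6145.
Standard error under H₀: √(0.59×0.41/2039) = 0.0109.
z = (0.6145 − 0.59)/0.0109 = 0.0245/0.0109 = 2.25.
p-value = P(Z < 2.251) ≈ 0.9878; since p > α = 0.1, fail to reject H₀.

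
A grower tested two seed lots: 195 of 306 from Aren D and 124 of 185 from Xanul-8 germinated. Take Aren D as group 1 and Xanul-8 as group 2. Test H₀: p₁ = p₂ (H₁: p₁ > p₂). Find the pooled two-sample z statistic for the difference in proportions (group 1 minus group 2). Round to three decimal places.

z = -0.743

p̂₁ = 195/306 ≈ 0.63725, p̂₂ = 124/185 ≈ 0.67027.
Pooled p̂ = (195+124)/(306+185) = 319/491 = 0.64969.
SE = √(0.227592 × 0.00867338) = 0.04443.
z = (0.63725 − 0.67027)/0.04443 = -0.03302/0.04443 = -0.743.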